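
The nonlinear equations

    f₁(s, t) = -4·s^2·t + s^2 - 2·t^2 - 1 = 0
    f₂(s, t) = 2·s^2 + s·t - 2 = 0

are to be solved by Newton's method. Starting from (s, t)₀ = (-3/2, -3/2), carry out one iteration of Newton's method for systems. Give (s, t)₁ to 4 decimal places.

At (-3/2, -3/2): F = (10.2500, 4.7500).
Jacobian J = [[-8·s·t + 2·s, -4·s^2 - 4·t], [4·s + t, s]].
At the point, J = [[-21.0000, -3.0000], [-7.5000, -1.5000]] (det J = 9.0000).
Solving J·Δ = −F gives Δ = (0.1250, 2.5417).
Then the next iterate is (s, t)₁ = (-1.3750, 1.0417).

(-1.3750, 1.0417)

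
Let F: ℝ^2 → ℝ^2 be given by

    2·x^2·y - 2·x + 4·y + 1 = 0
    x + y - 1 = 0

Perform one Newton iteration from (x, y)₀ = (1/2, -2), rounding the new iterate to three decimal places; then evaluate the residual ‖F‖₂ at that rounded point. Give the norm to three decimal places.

1.008

At (1/2, -2): F = (-9.000, -2.500).
Jacobian J = [[4·x·y - 2, 2·x^2 + 4], [1, 1]].
At the point, J = [[-6.000, 4.500], [1.000, 1.000]] (det J = -10.500).
Solving J·Δ = −F gives Δ = (0.214, 2.286).
Then the next iterate is (x, y)₁ = (0.714, 0.286).
Re-evaluating at (0.714, 0.286): F = (1.00760, 0.000), so ‖F‖₂ = 1.008.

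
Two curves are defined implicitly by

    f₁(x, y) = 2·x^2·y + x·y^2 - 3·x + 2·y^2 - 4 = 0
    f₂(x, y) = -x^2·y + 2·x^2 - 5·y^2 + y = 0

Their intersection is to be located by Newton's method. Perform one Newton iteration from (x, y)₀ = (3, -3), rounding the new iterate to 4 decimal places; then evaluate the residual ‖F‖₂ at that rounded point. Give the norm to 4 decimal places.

At (3, -3): F = (-22.0000, -3.0000).
Jacobian J = [[4·x·y + y^2 - 3, 2·x^2 + 2·x·y + 4·y], [-2·x·y + 4·x, -x^2 - 10·y + 1]].
At the point, J = [[-30.0000, -12.0000], [30.0000, 22.0000]] (det J = -300.0000).
Solving J·Δ = −F gives Δ = (-1.7333, 2.5000).
Then the next iterate is (x, y)₁ = (1.2667, -0.5000).
Re-evaluating at (1.2667, -0.5000): F = (-8.587954, 2.261322), so ‖F‖₂ = 8.8807.

8.8807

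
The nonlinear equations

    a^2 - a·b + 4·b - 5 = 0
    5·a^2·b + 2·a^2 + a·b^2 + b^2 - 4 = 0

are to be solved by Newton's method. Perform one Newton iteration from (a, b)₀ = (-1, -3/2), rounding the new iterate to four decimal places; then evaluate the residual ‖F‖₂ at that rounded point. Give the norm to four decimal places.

At (-1, -3/2): F = (-11.5000, -9.5000).
Jacobian J = [[2·a - b, -a + 4], [10·a·b + 4·a + b^2, 5·a^2 + 2·a·b + 2·b]].
At the point, J = [[-0.5000, 5.0000], [13.2500, 5.0000]] (det J = -68.7500).
Solving J·Δ = −F gives Δ = (-0.1455, 2.2855).
Then the next iterate is (a, b)₁ = (-1.1455, 0.7855).
Re-evaluating at (-1.1455, 0.7855): F = (0.353960, 3.688114), so ‖F‖₂ = 3.7051.

3.7051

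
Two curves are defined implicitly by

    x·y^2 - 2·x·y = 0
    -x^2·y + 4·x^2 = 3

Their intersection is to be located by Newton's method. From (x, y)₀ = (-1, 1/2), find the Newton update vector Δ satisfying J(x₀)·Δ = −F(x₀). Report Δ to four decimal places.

At (-1, 1/2): F = (0.7500, 0.5000).
Jacobian J = [[y^2 - 2·y, 2·x·y - 2·x], [-2·x·y + 8·x, -x^2]].
At the point, J = [[-0.7500, 1.0000], [-7.0000, -1.0000]] (det J = 7.7500).
Solving J·Δ = −F gives Δ = (0.1613, -0.6290).

(0.1613, -0.6290)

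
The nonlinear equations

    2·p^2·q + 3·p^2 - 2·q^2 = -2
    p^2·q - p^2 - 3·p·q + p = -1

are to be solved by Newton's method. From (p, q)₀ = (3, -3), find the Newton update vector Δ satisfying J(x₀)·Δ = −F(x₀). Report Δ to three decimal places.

(-0.357, 1.219)

At (3, -3): F = (-43.000, -5.000).
Jacobian J = [[4·p·q + 6·p, 2·p^2 - 4·q], [2·p·q - 2·p - 3·q + 1, p^2 - 3·p]].
At the point, J = [[-18.000, 30.000], [-14.000, 0.000]] (det J = 420.000).
Solving J·Δ = −F gives Δ = (-0.357, 1.219).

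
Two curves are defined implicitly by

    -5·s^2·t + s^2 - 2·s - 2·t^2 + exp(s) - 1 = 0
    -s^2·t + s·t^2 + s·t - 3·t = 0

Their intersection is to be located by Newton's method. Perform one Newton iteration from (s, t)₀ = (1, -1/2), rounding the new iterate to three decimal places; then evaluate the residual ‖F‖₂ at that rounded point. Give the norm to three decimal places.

At (1, -1/2): F = (2.71828, 1.750).
Jacobian J = [[-10·s·t + 2·s + exp(s) - 2, -5·s^2 - 4·t], [-2·s·t + t^2 + t, -s^2 + 2·s·t + s - 3]].
At the point, J = [[7.71828, -3.000], [0.750, -4.000]] (det J = -28.62313).
Solving J·Δ = −F gives Δ = (-0.196, 0.401).
Then the next iterate is (s, t)₁ = (0.804, -0.099).
Re-evaluating at (0.804, -0.099): F = (0.57325, 0.28928), so ‖F‖₂ = 0.642.

0.642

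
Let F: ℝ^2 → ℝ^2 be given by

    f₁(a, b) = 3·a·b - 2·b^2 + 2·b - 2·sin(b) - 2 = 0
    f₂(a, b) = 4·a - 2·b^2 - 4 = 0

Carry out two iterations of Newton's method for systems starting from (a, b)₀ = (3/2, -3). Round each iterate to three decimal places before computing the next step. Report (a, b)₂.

(0.608, -0.431)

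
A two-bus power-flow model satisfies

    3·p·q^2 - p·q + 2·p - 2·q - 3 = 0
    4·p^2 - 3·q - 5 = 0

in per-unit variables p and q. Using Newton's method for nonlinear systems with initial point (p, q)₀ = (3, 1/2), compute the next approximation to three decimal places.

(1.771, 0.504)

At (3, 1/2): F = (2.750, 29.500).
Jacobian J = [[3·q^2 - q + 2, 6·p·q - p - 2], [8·p, -3]].
At the point, J = [[2.250, 4.000], [24.000, -3.000]] (det J = -102.750).
Solving J·Δ = −F gives Δ = (-1.229, 0.004).
Then the next iterate is (p, q)₁ = (1.771, 0.504).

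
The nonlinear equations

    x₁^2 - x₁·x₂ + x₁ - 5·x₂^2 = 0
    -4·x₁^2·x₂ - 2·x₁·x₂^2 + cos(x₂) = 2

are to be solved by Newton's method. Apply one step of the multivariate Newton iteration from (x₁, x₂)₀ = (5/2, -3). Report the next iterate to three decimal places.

At (5/2, -3): F = (-28.750, 27.01001).
Jacobian J = [[2·x₁ - x₂ + 1, -x₁ - 10·x₂], [-8·x₁·x₂ - 2·x₂^2, -4·x₁^2 - 4·x₁·x₂ - sin(x₂)]].
At the point, J = [[9.000, 27.500], [42.000, 5.14112]] (det J = -1108.72992).
Solving J·Δ = −F gives Δ = (-0.803, 1.308).
Then the next iterate is (x₁, x₂)₁ = (1.697, -1.692).

(1.697, -1.692)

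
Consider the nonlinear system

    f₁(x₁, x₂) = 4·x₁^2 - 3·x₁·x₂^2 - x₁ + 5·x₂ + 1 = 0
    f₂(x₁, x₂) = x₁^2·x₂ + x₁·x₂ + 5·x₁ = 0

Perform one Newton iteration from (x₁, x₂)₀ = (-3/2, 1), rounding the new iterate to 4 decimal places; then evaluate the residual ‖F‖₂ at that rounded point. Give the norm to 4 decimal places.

At (-3/2, 1): F = (21.0000, -6.7500).
Jacobian J = [[8·x₁ - 3·x₂^2 - 1, -6·x₁·x₂ + 5], [2·x₁·x₂ + x₂ + 5, x₁^2 + x₁]].
At the point, J = [[-16.0000, 14.0000], [3.0000, 0.7500]] (det J = -54.0000).
Solving J·Δ = −F gives Δ = (2.0417, 0.8333).
Then the next iterate is (x₁, x₂)₁ = (0.5417, 1.8333).
Re-evaluating at (0.5417, 1.8333): F = (5.336613, 4.239560), so ‖F‖₂ = 6.8157.

6.8157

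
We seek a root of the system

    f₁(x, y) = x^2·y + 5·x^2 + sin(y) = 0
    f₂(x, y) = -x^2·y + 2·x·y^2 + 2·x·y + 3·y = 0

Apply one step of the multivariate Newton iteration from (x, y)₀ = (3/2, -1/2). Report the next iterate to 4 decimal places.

At (3/2, -1/2): F = (9.645574, -1.1250).
Jacobian J = [[2·x·y + 10·x, x^2 + cos(y)], [-2·x·y + 2·y^2 + 2·y, -x^2 + 4·x·y + 2·x + 3]].
At the point, J = [[13.5000, 3.127583], [1.0000, 0.7500]] (det J = 6.997417).
Solving J·Δ = −F gives Δ = (-1.5367, 3.5489).
Then the next iterate is (x, y)₁ = (-0.0367, 3.0489).

(-0.0367, 3.0489)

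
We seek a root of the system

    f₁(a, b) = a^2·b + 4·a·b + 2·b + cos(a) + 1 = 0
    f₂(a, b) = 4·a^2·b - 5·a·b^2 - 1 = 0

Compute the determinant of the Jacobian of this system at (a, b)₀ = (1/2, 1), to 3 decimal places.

-13.832

J = [[2·a·b + 4·b - sin(a), a^2 + 4·a + 2], [8·a·b - 5·b^2, 4·a^2 - 10·a·b]].
At the point, J = [[4.52057, 4.250], [-1.000, -4.000]].
det J = -13.832.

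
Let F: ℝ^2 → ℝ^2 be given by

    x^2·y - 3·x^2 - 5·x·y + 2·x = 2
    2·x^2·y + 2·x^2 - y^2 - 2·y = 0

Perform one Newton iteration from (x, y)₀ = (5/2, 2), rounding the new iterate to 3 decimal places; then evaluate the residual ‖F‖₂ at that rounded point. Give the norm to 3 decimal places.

At (5/2, 2): F = (-28.250, 29.500).
Jacobian J = [[2·x·y - 6·x - 5·y + 2, x^2 - 5·x], [4·x·y + 4·x, 2·x^2 - 2·y - 2]].
At the point, J = [[-13.000, -6.250], [30.000, 6.500]] (det J = 103.000).
Solving J·Δ = −F gives Δ = (-0.007, -4.505).
Then the next iterate is (x, y)₁ = (2.493, -2.505).
Re-evaluating at (2.493, -2.505): F = (-0.00302, -19.97232), so ‖F‖₂ = 19.972.

19.972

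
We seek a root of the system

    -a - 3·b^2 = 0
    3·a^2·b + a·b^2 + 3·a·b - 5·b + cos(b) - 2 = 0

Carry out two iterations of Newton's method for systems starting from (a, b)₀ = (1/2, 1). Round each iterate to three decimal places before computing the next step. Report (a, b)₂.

At (1/2, 1): F = (-3.500, -3.70970).
Jacobian J = [[-1, -6·b], [6·a·b + b^2 + 3·b, 3·a^2 + 2·a·b + 3·a - sin(b) - 5]].
At the point, J = [[-1.000, -6.000], [7.000, -2.59147]] (det J = 44.59147).
Solving J·Δ = −F gives Δ = (0.296, -0.633).
Then the next iterate is (a, b)₁ = (0.796, 0.367).
Round to (0.796, 0.367) and repeat: F = (-1.20007, -1.22037), J = [[-1.000, -2.202], [2.98848, -0.48570]].
Δ = (0.298, -0.680), so (a, b)₂ = (1.094, -0.313).

(1.094, -0.313)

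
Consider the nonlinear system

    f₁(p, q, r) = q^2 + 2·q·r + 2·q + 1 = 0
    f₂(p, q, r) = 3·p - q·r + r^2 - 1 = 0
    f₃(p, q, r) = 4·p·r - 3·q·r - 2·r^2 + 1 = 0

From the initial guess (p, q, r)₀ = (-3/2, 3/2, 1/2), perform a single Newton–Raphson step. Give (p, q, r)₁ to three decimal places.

(0.290, 0.176, 0.565)

At (-3/2, 3/2, 1/2): F = (7.750, -6.000, -4.750).
Jacobian J = [[0, 2·q + 2·r + 2, 2·q], [3, -r, -q + 2·r], [4·r, -3·r, 4·p - 3·q - 4·r]].
At the point, J = [[0.000, 6.000, 3.000], [3.000, -0.500, -0.500], [2.000, -1.500, -12.500]] (det J = 208.500).
Solving J·Δ = −F gives Δ = (1.790, -1.324, 0.065).
Then the next iterate is (p, q, r)₁ = (0.290, 0.176, 0.565).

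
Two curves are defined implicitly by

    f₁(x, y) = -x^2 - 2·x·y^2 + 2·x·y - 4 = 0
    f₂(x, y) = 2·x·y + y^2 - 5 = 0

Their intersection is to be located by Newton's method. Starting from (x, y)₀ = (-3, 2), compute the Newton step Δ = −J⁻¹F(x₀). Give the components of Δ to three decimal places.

At (-3, 2): F = (-1.000, -13.000).
Jacobian J = [[-2·x - 2·y^2 + 2·y, -4·x·y + 2·x], [2·y, 2·x + 2·y]].
At the point, J = [[2.000, 18.000], [4.000, -2.000]] (det J = -76.000).
Solving J·Δ = −F gives Δ = (3.105, -0.289).

(3.105, -0.289)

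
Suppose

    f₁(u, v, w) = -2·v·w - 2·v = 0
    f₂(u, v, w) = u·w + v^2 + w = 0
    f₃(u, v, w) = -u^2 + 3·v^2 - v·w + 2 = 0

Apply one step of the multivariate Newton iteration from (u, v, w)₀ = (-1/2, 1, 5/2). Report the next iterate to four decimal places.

(-0.6196, 0.1957, 1.8152)

At (-1/2, 1, 5/2): F = (-7.0000, 2.2500, 2.2500).
Jacobian J = [[0, -2·w - 2, -2·v], [w, 2·v, u + 1], [-2·u, 6·v - w, -v]].
At the point, J = [[0.0000, -7.0000, -2.0000], [2.5000, 2.0000, 0.5000], [1.0000, 3.5000, -1.0000]] (det J = -34.5000).
Solving J·Δ = −F gives Δ = (-0.1196, -0.8043, -0.6848).
Then the next iterate is (u, v, w)₁ = (-0.6196, 0.1957, 1.8152).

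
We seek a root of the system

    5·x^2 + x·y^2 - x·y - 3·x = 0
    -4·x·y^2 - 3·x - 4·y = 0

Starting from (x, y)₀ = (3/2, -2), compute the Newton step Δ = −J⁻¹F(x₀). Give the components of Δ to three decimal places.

(-0.741, 0.321)

At (3/2, -2): F = (15.750, -20.500).
Jacobian J = [[10·x + y^2 - y - 3, 2·x·y - x], [-4·y^2 - 3, -8·x·y - 4]].
At the point, J = [[18.000, -7.500], [-19.000, 20.000]] (det J = 217.500).
Solving J·Δ = −F gives Δ = (-0.741, 0.321).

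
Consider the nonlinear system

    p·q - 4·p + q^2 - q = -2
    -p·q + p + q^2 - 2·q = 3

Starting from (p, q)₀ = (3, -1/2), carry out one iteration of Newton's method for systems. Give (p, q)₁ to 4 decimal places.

At (3, -1/2): F = (-10.7500, 2.7500).
Jacobian J = [[q - 4, p + 2·q - 1], [-q + 1, -p + 2·q - 2]].
At the point, J = [[-4.5000, 1.0000], [1.5000, -6.0000]] (det J = 25.5000).
Solving J·Δ = −F gives Δ = (-2.4216, -0.1471).
Then the next iterate is (p, q)₁ = (0.5784, -0.6471).

(0.5784, -0.6471)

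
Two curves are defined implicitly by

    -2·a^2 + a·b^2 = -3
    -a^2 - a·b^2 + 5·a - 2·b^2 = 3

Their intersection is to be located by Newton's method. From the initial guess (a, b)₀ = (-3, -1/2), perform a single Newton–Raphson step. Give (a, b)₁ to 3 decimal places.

At (-3, -1/2): F = (-15.750, -26.750).
Jacobian J = [[-4·a + b^2, 2·a·b], [-2·a - b^2 + 5, -2·a·b - 4·b]].
At the point, J = [[12.250, 3.000], [10.750, -1.000]] (det J = -44.500).
Solving J·Δ = −F gives Δ = (2.157, -3.559).
Then the next iterate is (a, b)₁ = (-0.843, -4.059).

(-0.843, -4.059)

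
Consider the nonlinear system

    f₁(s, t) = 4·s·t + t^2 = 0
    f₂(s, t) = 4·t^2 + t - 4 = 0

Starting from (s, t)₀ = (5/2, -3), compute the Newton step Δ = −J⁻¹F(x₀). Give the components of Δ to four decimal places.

(-1.3297, 1.2609)

At (5/2, -3): F = (-21.0000, 29.0000).
Jacobian J = [[4·t, 4·s + 2·t], [0, 8·t + 1]].
At the point, J = [[-12.0000, 4.0000], [0.0000, -23.0000]] (det J = 276.0000).
Solving J·Δ = −F gives Δ = (-1.3297, 1.2609).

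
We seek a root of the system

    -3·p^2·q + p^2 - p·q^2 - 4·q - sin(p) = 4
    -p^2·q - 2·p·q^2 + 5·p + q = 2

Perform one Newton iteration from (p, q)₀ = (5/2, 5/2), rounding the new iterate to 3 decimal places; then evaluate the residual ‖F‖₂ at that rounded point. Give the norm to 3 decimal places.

19.563

At (5/2, 5/2): F = (-70.84847, -33.875).
Jacobian J = [[-6·p·q + 2·p - q^2 - cos(p), -3·p^2 - 2·p·q - 4], [-2·p·q - 2·q^2 + 5, -p^2 - 4·p·q + 1]].
At the point, J = [[-37.94886, -35.250], [-20.000, -30.250]] (det J = 442.95291).
Solving J·Δ = −F gives Δ = (-2.143, 0.297).
Then the next iterate is (p, q)₁ = (0.357, 2.797).
Re-evaluating at (0.357, 2.797): F = (-19.27233, -3.36025), so ‖F‖₂ = 19.563.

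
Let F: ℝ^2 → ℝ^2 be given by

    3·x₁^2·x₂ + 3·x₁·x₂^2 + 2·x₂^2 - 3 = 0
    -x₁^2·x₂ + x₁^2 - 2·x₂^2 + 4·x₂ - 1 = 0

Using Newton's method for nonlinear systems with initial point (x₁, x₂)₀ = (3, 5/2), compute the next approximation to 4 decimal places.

At (3, 5/2): F = (133.2500, -17.0000).
Jacobian J = [[6·x₁·x₂ + 3·x₂^2, 3·x₁^2 + 6·x₁·x₂ + 4·x₂], [-2·x₁·x₂ + 2·x₁, -x₁^2 - 4·x₂ + 4]].
At the point, J = [[63.7500, 82.0000], [-9.0000, -15.0000]] (det J = -218.2500).
Solving J·Δ = −F gives Δ = (-2.7709, 0.5292).
Then the next iterate is (x₁, x₂)₁ = (0.2291, 3.0292).

(0.2291, 3.0292)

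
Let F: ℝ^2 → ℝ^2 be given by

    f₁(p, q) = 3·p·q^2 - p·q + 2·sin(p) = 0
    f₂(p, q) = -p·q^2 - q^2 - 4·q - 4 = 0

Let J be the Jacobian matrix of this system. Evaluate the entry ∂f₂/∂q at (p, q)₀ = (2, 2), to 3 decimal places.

-16.000

∂f₂/∂q = -2·p·q - 2·q - 4.
At (2, 2) this is -16.000.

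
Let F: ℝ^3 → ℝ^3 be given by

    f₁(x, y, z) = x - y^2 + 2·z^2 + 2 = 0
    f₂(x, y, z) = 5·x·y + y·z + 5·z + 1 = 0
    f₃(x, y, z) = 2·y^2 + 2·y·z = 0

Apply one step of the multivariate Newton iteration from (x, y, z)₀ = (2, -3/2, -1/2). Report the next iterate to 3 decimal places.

(0.899, -1.128, 0.632)

At (2, -3/2, -1/2): F = (2.250, -15.750, 6.000).
Jacobian J = [[1, -2·y, 4·z], [5·y, 5·x + z, y + 5], [0, 4·y + 2·z, 2·y]].
At the point, J = [[1.000, 3.000, -2.000], [-7.500, 9.500, 3.500], [0.000, -7.000, -3.000]] (det J = -176.500).
Solving J·Δ = −F gives Δ = (-1.101, 0.372, 1.132).
Then the next iterate is (x, y, z)₁ = (0.899, -1.128, 0.632).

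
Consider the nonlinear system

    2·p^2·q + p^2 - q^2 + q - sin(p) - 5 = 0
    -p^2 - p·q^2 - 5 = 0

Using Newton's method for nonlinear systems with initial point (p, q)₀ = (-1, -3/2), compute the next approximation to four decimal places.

At (-1, -3/2): F = (-9.908529, -3.7500).
Jacobian J = [[4·p·q + 2·p - cos(p), 2·p^2 - 2·q + 1], [-2·p - q^2, -2·p·q]].
At the point, J = [[3.459698, 6.0000], [-0.2500, -3.0000]] (det J = -8.879093).
Solving J·Δ = −F gives Δ = (5.8819, -1.7402).
Then the next iterate is (p, q)₁ = (4.8819, -3.2402).

(4.8819, -3.2402)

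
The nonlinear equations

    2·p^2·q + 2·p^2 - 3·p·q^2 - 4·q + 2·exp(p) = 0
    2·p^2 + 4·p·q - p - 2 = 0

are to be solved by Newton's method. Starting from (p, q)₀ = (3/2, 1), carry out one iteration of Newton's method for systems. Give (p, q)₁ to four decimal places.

At (3/2, 1): F = (9.463378, 7.0000).
Jacobian J = [[4·p·q + 4·p - 3·q^2 + 2·exp(p), 2·p^2 - 6·p·q - 4], [4·p + 4·q - 1, 4·p]].
At the point, J = [[17.963378, -8.5000], [9.0000, 6.0000]] (det J = 184.280269).
Solving J·Δ = −F gives Δ = (-0.6310, -0.2202).
Then the next iterate is (p, q)₁ = (0.8690, 0.7798).

(0.8690, 0.7798)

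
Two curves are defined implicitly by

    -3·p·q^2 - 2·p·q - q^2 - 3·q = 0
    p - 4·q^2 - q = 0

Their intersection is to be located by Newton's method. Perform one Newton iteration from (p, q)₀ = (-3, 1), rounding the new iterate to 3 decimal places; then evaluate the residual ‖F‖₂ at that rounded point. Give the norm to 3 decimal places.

At (-3, 1): F = (11.000, -8.000).
Jacobian J = [[-3·q^2 - 2·q, -6·p·q - 2·p - 2·q - 3], [1, -8·q - 1]].
At the point, J = [[-5.000, 19.000], [1.000, -9.000]] (det J = 26.000).
Solving J·Δ = −F gives Δ = (-2.038, -1.115).
Then the next iterate is (p, q)₁ = (-5.038, -0.115).
Re-evaluating at (-5.038, -0.115): F = (-0.62708, -4.97590), so ‖F‖₂ = 5.015.

5.015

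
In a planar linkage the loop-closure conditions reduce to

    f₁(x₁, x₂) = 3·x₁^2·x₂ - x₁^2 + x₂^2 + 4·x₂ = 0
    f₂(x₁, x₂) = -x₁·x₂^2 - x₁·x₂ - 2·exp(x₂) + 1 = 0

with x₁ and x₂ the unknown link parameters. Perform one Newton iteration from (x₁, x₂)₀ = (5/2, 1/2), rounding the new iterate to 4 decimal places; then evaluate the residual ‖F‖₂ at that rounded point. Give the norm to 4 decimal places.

2695.7239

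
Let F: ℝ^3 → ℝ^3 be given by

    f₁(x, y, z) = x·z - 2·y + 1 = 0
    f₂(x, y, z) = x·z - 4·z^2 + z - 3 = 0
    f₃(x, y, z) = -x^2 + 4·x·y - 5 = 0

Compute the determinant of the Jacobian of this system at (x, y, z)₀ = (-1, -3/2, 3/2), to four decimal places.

J = [[z, -2, x], [z, 0, x - 8·z + 1], [-2·x + 4·y, 4·x, 0]].
At the point, J = [[1.5000, -2.0000, -1.0000], [1.5000, 0.0000, -12.0000], [-4.0000, -4.0000, 0.0000]].
det J = -162.0000.

-162.0000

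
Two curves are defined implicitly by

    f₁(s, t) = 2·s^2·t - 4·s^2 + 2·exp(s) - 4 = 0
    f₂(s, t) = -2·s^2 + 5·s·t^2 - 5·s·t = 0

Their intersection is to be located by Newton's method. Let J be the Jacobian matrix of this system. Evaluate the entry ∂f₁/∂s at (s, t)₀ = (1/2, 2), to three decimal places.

3.297

∂f₁/∂s = 4·s·t - 8·s + 2·exp(s).
At (1/2, 2) this is 3.297.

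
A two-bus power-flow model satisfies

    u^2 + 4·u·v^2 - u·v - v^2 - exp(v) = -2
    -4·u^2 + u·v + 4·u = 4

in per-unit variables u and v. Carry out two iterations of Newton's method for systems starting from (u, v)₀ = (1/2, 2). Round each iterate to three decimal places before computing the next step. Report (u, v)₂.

(1.110, 4.050)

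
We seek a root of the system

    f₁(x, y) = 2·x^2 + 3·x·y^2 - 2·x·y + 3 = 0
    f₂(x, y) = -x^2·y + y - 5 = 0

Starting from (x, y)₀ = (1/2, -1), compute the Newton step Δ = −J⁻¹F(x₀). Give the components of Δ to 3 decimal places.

At (1/2, -1): F = (6.000, -5.750).
Jacobian J = [[4·x + 3·y^2 - 2·y, 6·x·y - 2·x], [-2·x·y, -x^2 + 1]].
At the point, J = [[7.000, -4.000], [1.000, 0.750]] (det J = 9.250).
Solving J·Δ = −F gives Δ = (2.000, 5.000).

(2.000, 5.000)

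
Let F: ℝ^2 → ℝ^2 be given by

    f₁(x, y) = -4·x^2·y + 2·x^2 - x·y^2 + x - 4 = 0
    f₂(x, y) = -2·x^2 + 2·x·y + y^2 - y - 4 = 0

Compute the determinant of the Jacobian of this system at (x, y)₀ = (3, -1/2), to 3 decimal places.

-330.000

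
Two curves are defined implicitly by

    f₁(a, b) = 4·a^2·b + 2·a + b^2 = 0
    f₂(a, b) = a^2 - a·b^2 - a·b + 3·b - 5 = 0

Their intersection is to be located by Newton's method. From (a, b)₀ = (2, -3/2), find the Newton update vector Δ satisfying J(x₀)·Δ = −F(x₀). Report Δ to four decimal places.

At (2, -3/2): F = (-17.7500, -7.0000).
Jacobian J = [[8·a·b + 2, 4·a^2 + 2·b], [2·a - b^2 - b, -2·a·b - a + 3]].
At the point, J = [[-22.0000, 13.0000], [3.2500, 7.0000]] (det J = -196.2500).
Solving J·Δ = −F gives Δ = (-0.1694, 1.0787).

(-0.1694, 1.0787)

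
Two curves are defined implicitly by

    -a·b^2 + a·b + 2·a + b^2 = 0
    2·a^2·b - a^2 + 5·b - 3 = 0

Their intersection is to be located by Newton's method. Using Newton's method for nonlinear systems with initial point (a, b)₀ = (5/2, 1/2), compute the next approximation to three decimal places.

(-0.124, 0.529)

At (5/2, 1/2): F = (5.875, -0.500).
Jacobian J = [[-b^2 + b + 2, -2·a·b + a + 2·b], [4·a·b - 2·a, 2·a^2 + 5]].
At the point, J = [[2.250, 1.000], [0.000, 17.500]] (det J = 39.375).
Solving J·Δ = −F gives Δ = (-2.624, 0.029).
Then the next iterate is (a, b)₁ = (-0.124, 0.529).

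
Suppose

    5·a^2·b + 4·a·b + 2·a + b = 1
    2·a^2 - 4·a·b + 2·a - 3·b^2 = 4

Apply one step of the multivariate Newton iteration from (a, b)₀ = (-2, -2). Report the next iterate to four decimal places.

(-1.6086, -0.6391)

At (-2, -2): F = (-31.0000, -28.0000).
Jacobian J = [[10·a·b + 4·b + 2, 5·a^2 + 4·a + 1], [4·a - 4·b + 2, -4·a - 6·b]].
At the point, J = [[34.0000, 13.0000], [2.0000, 20.0000]] (det J = 654.0000).
Solving J·Δ = −F gives Δ = (0.3914, 1.3609).
Then the next iterate is (a, b)₁ = (-1.6086, -0.6391).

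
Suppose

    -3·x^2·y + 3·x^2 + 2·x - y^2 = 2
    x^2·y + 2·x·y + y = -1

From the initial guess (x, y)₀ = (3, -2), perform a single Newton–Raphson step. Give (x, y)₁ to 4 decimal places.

(1.8958, -1.1667)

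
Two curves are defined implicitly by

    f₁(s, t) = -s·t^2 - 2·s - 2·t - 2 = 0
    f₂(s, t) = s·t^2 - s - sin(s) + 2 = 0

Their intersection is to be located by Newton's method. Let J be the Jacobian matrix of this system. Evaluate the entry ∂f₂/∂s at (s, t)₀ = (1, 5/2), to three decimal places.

4.710

∂f₂/∂s = t^2 - cos(s) - 1.
At (1, 5/2) this is 4.710.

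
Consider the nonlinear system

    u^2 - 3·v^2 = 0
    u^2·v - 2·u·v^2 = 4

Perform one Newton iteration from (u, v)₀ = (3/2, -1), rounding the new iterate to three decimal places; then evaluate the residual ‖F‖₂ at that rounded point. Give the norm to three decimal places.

4.373

At (3/2, -1): F = (-0.750, -9.250).
Jacobian J = [[2·u, -6·v], [2·u·v - 2·v^2, u^2 - 4·u·v]].
At the point, J = [[3.000, 6.000], [-5.000, 8.250]] (det J = 54.750).
Solving J·Δ = −F gives Δ = (-0.901, 0.575).
Then the next iterate is (u, v)₁ = (0.599, -0.425).
Re-evaluating at (0.599, -0.425): F = (-0.18307, -4.36888), so ‖F‖₂ = 4.373.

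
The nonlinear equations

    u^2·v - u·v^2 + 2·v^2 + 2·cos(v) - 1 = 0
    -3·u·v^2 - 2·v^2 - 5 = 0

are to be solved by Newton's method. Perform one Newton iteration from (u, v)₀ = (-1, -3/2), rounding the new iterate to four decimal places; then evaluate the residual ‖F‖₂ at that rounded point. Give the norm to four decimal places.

2.8017

At (-1, -3/2): F = (4.391474, -2.7500).
Jacobian J = [[2·u·v - v^2, u^2 - 2·u·v + 4·v - 2·sin(v)], [-3·v^2, -6·u·v - 4·v]].
At the point, J = [[0.7500, -6.005010], [-6.7500, -3.0000]] (det J = -42.783818).
Solving J·Δ = −F gives Δ = (-0.6939, 0.6446).
Then the next iterate is (u, v)₁ = (-1.6939, -0.8554).
Re-evaluating at (-1.6939, -0.8554): F = (0.560297, -2.745092), so ‖F‖₂ = 2.8017.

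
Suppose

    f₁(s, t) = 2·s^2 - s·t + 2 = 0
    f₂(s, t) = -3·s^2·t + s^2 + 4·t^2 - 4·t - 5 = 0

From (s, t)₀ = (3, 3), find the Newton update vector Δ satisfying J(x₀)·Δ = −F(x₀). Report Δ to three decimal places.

(-1.140, 0.246)

At (3, 3): F = (11.000, -53.000).
Jacobian J = [[4·s - t, -s], [-6·s·t + 2·s, -3·s^2 + 8·t - 4]].
At the point, J = [[9.000, -3.000], [-48.000, -7.000]] (det J = -207.000).
Solving J·Δ = −F gives Δ = (-1.140, 0.246).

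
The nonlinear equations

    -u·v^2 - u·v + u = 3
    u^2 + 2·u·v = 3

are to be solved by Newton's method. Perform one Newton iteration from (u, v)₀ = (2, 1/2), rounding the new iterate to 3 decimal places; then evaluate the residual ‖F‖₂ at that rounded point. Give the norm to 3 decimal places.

0.888

At (2, 1/2): F = (-2.500, 3.000).
Jacobian J = [[-v^2 - v + 1, -2·u·v - u], [2·u + 2·v, 2·u]].
At the point, J = [[0.250, -4.000], [5.000, 4.000]] (det J = 21.000).
Solving J·Δ = −F gives Δ = (-0.095, -0.631).
Then the next iterate is (u, v)₁ = (1.905, -0.131).
Re-evaluating at (1.905, -0.131): F = (-0.87814, 0.12991), so ‖F‖₂ = 0.888.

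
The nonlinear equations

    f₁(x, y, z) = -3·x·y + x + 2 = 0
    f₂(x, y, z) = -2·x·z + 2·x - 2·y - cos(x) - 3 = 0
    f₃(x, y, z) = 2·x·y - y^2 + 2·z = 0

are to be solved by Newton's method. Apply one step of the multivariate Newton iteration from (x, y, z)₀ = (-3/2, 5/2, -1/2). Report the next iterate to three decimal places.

At (-3/2, 5/2, -1/2): F = (11.750, -12.57074, -14.750).
Jacobian J = [[-3·y + 1, -3·x, 0], [-2·z + sin(x) + 2, -2, -2·x], [2·y, 2·x - 2·y, 2]].
At the point, J = [[-6.500, 4.500, 0.000], [2.00251, -2.000, 3.000], [5.000, -8.000, 2.000]] (det J = -80.52255).
Solving J·Δ = −F gives Δ = (1.851, 0.062, 2.996).
Then the next iterate is (x, y, z)₁ = (0.351, 2.562, 2.496).

(0.351, 2.562, 2.496)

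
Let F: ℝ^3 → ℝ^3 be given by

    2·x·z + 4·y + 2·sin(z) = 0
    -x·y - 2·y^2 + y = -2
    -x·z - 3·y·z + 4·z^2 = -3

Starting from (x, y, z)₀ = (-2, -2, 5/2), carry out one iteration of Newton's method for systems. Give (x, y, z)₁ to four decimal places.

At (-2, -2, 5/2): F = (-16.803056, -12.0000, 48.0000).
Jacobian J = [[2·z, 4, 2·x + 2·cos(z)], [-y, -x - 4·y + 1, 0], [-z, -3·z, -x - 3·y + 8·z]].
At the point, J = [[5.0000, 4.0000, -5.602287], [2.0000, 11.0000, 0.0000], [-2.5000, -7.5000, 28.0000]] (det J = 1245.971410).
Solving J·Δ = −F gives Δ = (1.1056, 0.8899, -1.3772).
Then the next iterate is (x, y, z)₁ = (-0.8944, -1.1101, 1.1228).

(-0.8944, -1.1101, 1.1228)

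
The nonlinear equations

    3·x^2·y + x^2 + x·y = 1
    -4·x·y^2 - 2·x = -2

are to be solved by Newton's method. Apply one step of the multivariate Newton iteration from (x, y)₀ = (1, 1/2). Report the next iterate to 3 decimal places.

(0.600, 0.550)

At (1, 1/2): F = (2.000, -1.000).
Jacobian J = [[6·x·y + 2·x + y, 3·x^2 + x], [-4·y^2 - 2, -8·x·y]].
At the point, J = [[5.500, 4.000], [-3.000, -4.000]] (det J = -10.000).
Solving J·Δ = −F gives Δ = (-0.400, 0.050).
Then the next iterate is (x, y)₁ = (0.600, 0.550).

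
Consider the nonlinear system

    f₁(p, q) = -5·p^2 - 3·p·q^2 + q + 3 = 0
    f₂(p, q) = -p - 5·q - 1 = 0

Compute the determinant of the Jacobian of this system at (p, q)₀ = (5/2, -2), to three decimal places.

J = [[-10·p - 3·q^2, -6·p·q + 1], [-1, -5]].
At the point, J = [[-37.000, 31.000], [-1.000, -5.000]].
det J = 216.000.

216.000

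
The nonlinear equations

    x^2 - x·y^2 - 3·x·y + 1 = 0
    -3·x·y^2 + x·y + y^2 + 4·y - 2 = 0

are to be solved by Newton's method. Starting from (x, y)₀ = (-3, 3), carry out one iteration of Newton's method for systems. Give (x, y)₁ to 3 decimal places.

At (-3, 3): F = (64.000, 91.000).
Jacobian J = [[2·x - y^2 - 3·y, -2·x·y - 3·x], [-3·y^2 + y, -6·x·y + x + 2·y + 4]].
At the point, J = [[-24.000, 27.000], [-24.000, 61.000]] (det J = -816.000).
Solving J·Δ = −F gives Δ = (1.773, -0.794).
Then the next iterate is (x, y)₁ = (-1.227, 2.206).

(-1.227, 2.206)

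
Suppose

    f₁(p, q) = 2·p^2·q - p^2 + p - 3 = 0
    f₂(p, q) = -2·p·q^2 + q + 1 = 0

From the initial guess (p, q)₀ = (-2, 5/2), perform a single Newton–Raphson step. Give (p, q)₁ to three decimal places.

(-1.986, 1.151)

At (-2, 5/2): F = (11.000, 28.500).
Jacobian J = [[4·p·q - 2·p + 1, 2·p^2], [-2·q^2, -4·p·q + 1]].
At the point, J = [[-15.000, 8.000], [-12.500, 21.000]] (det J = -215.000).
Solving J·Δ = −F gives Δ = (0.014, -1.349).
Then the next iterate is (p, q)₁ = (-1.986, 1.151).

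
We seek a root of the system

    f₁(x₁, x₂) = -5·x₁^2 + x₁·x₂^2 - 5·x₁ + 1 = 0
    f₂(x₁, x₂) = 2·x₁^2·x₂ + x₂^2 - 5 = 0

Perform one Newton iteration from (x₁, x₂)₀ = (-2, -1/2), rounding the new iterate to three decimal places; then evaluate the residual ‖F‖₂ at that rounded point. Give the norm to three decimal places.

At (-2, -1/2): F = (-9.500, -8.750).
Jacobian J = [[-10·x₁ + x₂^2 - 5, 2·x₁·x₂], [4·x₁·x₂, 2·x₁^2 + 2·x₂]].
At the point, J = [[15.250, 2.000], [4.000, 7.000]] (det J = 98.750).
Solving J·Δ = −F gives Δ = (0.496, 0.966).
Then the next iterate is (x₁, x₂)₁ = (-1.504, 0.466).
Re-evaluating at (-1.504, 0.466): F = (-3.11668, -2.67465), so ‖F‖₂ = 4.107.

4.107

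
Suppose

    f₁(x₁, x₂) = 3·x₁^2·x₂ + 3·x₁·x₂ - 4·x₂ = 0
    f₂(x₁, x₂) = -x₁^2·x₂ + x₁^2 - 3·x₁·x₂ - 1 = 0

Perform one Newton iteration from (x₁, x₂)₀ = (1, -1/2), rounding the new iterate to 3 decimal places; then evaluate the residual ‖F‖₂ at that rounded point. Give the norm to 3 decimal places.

At (1, -1/2): F = (-1.000, 2.000).
Jacobian J = [[6·x₁·x₂ + 3·x₂, 3·x₁^2 + 3·x₁ - 4], [-2·x₁·x₂ + 2·x₁ - 3·x₂, -x₁^2 - 3·x₁]].
At the point, J = [[-4.500, 2.000], [4.500, -4.000]] (det J = 9.000).
Solving J·Δ = −F gives Δ = (0.000, 0.500).
Then the next iterate is (x₁, x₂)₁ = (1.000, 0.000).
Re-evaluating at (1.000, 0.000): F = (0.000, 0.000), so ‖F‖₂ = 0.000.

0.000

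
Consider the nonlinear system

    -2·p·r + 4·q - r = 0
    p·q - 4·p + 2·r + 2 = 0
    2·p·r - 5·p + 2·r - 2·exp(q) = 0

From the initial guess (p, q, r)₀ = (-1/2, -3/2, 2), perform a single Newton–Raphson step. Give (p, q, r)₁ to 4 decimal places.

At (-1/2, -3/2, 2): F = (-6.0000, 8.7500, 4.053740).
Jacobian J = [[-2·r, 4, -2·p - 1], [q - 4, p, 2], [2·r - 5, -2·exp(q), 2·p + 2]].
At the point, J = [[-4.0000, 4.0000, 0.0000], [-5.5000, -0.5000, 2.0000], [-1.0000, -0.446260, 1.0000]] (det J = 12.429917).
Solving J·Δ = −F gives Δ = (0.3962, 1.8962, -2.8113).
Then the next iterate is (p, q, r)₁ = (-0.1038, 0.3962, -0.8113).

(-0.1038, 0.3962, -0.8113)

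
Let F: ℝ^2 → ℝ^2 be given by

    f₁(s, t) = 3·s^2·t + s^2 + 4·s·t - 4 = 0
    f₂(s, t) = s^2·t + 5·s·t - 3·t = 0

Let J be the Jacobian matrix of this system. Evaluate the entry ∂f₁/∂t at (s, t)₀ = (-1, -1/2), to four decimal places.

-1.0000

∂f₁/∂t = 3·s^2 + 4·s.
At (-1, -1/2) this is -1.0000.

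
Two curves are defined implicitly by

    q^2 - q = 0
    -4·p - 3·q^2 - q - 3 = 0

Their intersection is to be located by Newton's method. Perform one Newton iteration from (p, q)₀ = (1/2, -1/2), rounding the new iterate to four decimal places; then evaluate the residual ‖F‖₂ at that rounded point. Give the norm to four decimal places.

0.4447

At (1/2, -1/2): F = (0.7500, -5.2500).
Jacobian J = [[0, 2·q - 1], [-4, -6·q - 1]].
At the point, J = [[0.0000, -2.0000], [-4.0000, 2.0000]] (det J = -8.0000).
Solving J·Δ = −F gives Δ = (-1.1250, 0.3750).
Then the next iterate is (p, q)₁ = (-0.6250, -0.1250).
Re-evaluating at (-0.6250, -0.1250): F = (0.140625, -0.421875), so ‖F‖₂ = 0.4447.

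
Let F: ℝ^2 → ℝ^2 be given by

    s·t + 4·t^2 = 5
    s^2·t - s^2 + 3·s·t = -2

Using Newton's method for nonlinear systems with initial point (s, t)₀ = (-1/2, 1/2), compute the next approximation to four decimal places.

At (-1/2, 1/2): F = (-4.2500, 1.1250).
Jacobian J = [[t, s + 8·t], [2·s·t - 2·s + 3·t, s^2 + 3·s]].
At the point, J = [[0.5000, 3.5000], [2.0000, -1.2500]] (det J = -7.6250).
Solving J·Δ = −F gives Δ = (0.1803, 1.1885).
Then the next iterate is (s, t)₁ = (-0.3197, 1.6885).

(-0.3197, 1.6885)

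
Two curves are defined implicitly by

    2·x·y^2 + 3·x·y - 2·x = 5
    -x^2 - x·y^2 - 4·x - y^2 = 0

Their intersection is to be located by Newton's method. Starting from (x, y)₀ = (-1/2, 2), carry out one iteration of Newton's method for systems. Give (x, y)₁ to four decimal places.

(-0.1700, 0.7200)

At (-1/2, 2): F = (-11.0000, -0.2500).
Jacobian J = [[2·y^2 + 3·y - 2, 4·x·y + 3·x], [-2·x - y^2 - 4, -2·x·y - 2·y]].
At the point, J = [[12.0000, -5.5000], [-7.0000, -2.0000]] (det J = -62.5000).
Solving J·Δ = −F gives Δ = (0.3300, -1.2800).
Then the next iterate is (x, y)₁ = (-0.1700, 0.7200).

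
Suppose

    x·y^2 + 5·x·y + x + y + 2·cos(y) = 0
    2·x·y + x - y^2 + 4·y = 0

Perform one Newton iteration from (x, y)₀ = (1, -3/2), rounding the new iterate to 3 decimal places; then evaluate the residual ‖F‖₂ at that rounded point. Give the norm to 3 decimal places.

1.513

At (1, -3/2): F = (-5.60853, -10.250).
Jacobian J = [[y^2 + 5·y + 1, 2·x·y + 5·x - 2·sin(y) + 1], [2·y + 1, 2·x - 2·y + 4]].
At the point, J = [[-4.250, 4.99499], [-2.000, 9.000]] (det J = -28.26002).
Solving J·Δ = −F gives Δ = (0.026, 1.145).
Then the next iterate is (x, y)₁ = (1.026, -0.355).
Re-evaluating at (1.026, -0.355): F = (0.85444, -1.24848), so ‖F‖₂ = 1.513.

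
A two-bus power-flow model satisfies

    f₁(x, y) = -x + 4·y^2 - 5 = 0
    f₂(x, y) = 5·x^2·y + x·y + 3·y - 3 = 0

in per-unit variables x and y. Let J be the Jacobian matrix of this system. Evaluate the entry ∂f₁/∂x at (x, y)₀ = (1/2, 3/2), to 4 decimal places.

-1.0000

∂f₁/∂x = -1.
At (1/2, 3/2) this is -1.0000.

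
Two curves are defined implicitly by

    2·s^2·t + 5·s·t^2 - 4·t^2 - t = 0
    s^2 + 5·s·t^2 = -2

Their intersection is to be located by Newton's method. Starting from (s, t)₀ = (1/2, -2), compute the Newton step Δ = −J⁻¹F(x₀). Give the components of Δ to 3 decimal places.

(-0.063, 1.093)

At (1/2, -2): F = (-5.000, 12.250).
Jacobian J = [[4·s·t + 5·t^2, 2·s^2 + 10·s·t - 8·t - 1], [2·s + 5·t^2, 10·s·t]].
At the point, J = [[16.000, 5.500], [21.000, -10.000]] (det J = -275.500).
Solving J·Δ = −F gives Δ = (-0.063, 1.093).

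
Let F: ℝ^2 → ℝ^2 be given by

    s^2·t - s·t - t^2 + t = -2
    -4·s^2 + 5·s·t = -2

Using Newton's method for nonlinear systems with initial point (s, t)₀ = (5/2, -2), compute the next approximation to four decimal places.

(0.8000, -2.2400)

At (5/2, -2): F = (-11.5000, -48.0000).
Jacobian J = [[2·s·t - t, s^2 - s - 2·t + 1], [-8·s + 5·t, 5·s]].
At the point, J = [[-8.0000, 8.7500], [-30.0000, 12.5000]] (det J = 162.5000).
Solving J·Δ = −F gives Δ = (-1.7000, -0.2400).
Then the next iterate is (s, t)₁ = (0.8000, -2.2400).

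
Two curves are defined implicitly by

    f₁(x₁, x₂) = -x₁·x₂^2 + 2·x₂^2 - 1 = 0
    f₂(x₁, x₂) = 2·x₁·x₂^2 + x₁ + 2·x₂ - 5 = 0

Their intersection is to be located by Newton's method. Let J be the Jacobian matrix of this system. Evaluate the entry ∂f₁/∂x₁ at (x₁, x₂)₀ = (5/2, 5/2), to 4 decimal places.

∂f₁/∂x₁ = -x₂^2.
At (5/2, 5/2) this is -6.2500.

-6.2500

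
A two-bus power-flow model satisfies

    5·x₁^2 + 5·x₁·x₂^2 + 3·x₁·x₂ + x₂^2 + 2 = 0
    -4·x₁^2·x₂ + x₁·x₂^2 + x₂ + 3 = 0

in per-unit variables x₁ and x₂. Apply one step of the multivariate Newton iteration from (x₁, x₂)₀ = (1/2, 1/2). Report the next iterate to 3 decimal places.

At (1/2, 1/2): F = (4.875, 3.125).
Jacobian J = [[10·x₁ + 5·x₂^2 + 3·x₂, 10·x₁·x₂ + 3·x₁ + 2·x₂], [-8·x₁·x₂ + x₂^2, -4·x₁^2 + 2·x₁·x₂ + 1]].
At the point, J = [[7.750, 5.000], [-1.750, 0.500]] (det J = 12.625).
Solving J·Δ = −F gives Δ = (1.045, -2.594).
Then the next iterate is (x₁, x₂)₁ = (1.545, -2.094).

(1.545, -2.094)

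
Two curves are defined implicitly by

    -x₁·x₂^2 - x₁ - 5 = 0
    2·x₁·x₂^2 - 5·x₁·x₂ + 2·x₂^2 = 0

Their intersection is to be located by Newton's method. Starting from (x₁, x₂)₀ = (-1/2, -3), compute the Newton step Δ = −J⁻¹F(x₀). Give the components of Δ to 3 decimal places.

(-0.034, 0.112)

At (-1/2, -3): F = (0.000, 1.500).
Jacobian J = [[-x₂^2 - 1, -2·x₁·x₂], [2·x₂^2 - 5·x₂, 4·x₁·x₂ - 5·x₁ + 4·x₂]].
At the point, J = [[-10.000, -3.000], [33.000, -3.500]] (det J = 134.000).
Solving J·Δ = −F gives Δ = (-0.034, 0.112).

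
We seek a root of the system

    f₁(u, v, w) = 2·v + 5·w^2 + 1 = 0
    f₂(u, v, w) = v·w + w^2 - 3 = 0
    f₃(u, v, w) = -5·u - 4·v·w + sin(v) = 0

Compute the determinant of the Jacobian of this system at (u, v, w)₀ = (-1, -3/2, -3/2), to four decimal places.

J = [[0, 2, 10·w], [0, w, v + 2·w], [-5, -4·w + cos(v), -4·v]].
At the point, J = [[0.0000, 2.0000, -15.0000], [0.0000, -1.5000, -4.5000], [-5.0000, 6.070737, 6.0000]].
det J = 157.5000.

157.5000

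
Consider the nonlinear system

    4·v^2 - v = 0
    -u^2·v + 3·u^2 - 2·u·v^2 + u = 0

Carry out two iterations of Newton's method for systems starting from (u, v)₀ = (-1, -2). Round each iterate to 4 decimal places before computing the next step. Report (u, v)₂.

At (-1, -2): F = (18.0000, 12.0000).
Jacobian J = [[0, 8·v - 1], [-2·u·v + 6·u - 2·v^2 + 1, -u^2 - 4·u·v]].
At the point, J = [[0.0000, -17.0000], [-17.0000, -9.0000]] (det J = -289.0000).
Solving J·Δ = −F gives Δ = (0.1453, 1.0588).
Then the next iterate is (u, v)₁ = (-0.8547, -0.9412).
Round to (-0.8547, -0.9412) and repeat: F = (4.484630, 3.538679), J = [[0.0000, -8.5296], [-7.508802, -3.948287]].
Δ = (0.1948, 0.5258), so (u, v)₂ = (-0.6599, -0.4154).

(-0.6599, -0.4154)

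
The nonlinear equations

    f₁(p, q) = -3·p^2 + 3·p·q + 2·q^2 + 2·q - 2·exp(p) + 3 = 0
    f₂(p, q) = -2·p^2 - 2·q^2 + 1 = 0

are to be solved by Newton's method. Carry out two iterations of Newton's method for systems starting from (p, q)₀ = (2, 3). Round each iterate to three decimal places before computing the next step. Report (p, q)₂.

(0.812, 0.720)

At (2, 3): F = (18.22189, -25.000).
Jacobian J = [[-6·p + 3·q - 2·exp(p), 3·p + 4·q + 2], [-4·p, -4·q]].
At the point, J = [[-17.77811, 20.000], [-8.000, -12.000]] (det J = 373.33735).
Solving J·Δ = −F gives Δ = (-0.754, -1.581).
Then the next iterate is (p, q)₁ = (1.246, 1.419).
Round to (1.246, 1.419) and repeat: F = (3.55898, -6.13215), J = [[-10.17182, 11.414], [-4.984, -5.676]].
Δ = (-0.434, -0.699), so (p, q)₂ = (0.812, 0.720).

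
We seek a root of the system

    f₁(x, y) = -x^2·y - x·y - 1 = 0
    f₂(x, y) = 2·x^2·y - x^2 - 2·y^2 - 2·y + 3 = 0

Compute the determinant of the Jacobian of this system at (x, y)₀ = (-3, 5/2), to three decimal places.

J = [[-2·x·y - y, -x^2 - x], [4·x·y - 2·x, 2·x^2 - 4·y - 2]].
At the point, J = [[12.500, -6.000], [-24.000, 6.000]].
det J = -69.000.

-69.000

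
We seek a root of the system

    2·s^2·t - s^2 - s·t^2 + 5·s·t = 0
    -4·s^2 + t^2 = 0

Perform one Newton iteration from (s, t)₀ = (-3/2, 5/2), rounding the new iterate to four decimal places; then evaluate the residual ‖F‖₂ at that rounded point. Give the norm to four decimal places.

0.0320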